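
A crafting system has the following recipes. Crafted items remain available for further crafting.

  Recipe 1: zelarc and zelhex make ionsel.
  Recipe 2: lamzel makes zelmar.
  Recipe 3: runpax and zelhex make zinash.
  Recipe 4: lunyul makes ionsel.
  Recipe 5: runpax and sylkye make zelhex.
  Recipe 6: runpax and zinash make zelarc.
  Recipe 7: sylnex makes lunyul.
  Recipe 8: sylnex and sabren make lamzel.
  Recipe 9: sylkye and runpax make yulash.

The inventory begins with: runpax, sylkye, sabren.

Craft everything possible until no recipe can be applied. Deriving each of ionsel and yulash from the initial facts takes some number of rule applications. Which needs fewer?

yulash

yulash: Using Recipe 9, sylkye and runpax make yulash. [1 rule application]
ionsel: Using Recipe 5, runpax and sylkye make zelhex. Using Recipe 3, runpax and zelhex make zinash. Using Recipe 6, runpax and zinash make zelarc. zelarc and zelhex → ionsel (Recipe 1). [4 rule applications]
yulash needs fewer.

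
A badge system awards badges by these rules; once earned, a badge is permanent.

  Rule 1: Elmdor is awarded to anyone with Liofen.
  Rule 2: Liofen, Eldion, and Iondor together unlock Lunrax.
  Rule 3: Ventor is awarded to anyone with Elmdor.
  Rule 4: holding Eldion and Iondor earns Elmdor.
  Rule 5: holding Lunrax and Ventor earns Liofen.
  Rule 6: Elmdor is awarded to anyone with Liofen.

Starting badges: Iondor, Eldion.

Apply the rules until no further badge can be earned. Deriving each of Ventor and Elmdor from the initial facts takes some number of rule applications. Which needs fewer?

Elmdor

Elmdor: With Eldion and Iondor, Elmdor is earned (Rule 4). [1 rule application]
Ventor: With Eldion and Iondor, Elmdor is earned (Rule 4). With Elmdor, Ventor is earned (Rule 3). [2 rule applications]
Elmdor needs fewer.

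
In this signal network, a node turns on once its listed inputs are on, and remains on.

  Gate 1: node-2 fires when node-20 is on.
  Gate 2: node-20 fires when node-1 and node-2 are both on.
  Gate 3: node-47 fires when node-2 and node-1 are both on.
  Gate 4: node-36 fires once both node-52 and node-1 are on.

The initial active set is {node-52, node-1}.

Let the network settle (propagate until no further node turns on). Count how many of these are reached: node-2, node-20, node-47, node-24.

0

node-2 would need node-20 (Gate 1), but node-20 never turns on.
node-20 would need node-1 and node-2 (Gate 2), but node-2 never turns on.
node-47 would need node-2 and node-1 (Gate 3), but node-2 never turns on.
No rule produces node-24, and it is not given.
None of the 4 are reached.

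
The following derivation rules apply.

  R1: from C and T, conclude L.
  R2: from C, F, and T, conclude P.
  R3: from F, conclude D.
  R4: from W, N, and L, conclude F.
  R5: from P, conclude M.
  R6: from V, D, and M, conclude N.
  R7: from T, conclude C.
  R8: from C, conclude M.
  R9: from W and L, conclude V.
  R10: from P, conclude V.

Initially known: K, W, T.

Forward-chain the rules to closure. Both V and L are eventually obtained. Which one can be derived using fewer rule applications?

L

L: From T, R7 gives C. From C and T, R1 gives L. [2 rule applications]
V: From T, R7 gives C. C and T hold, so L follows (R1). W and L hold, so V follows (R9). [3 rule applications]
L needs fewer.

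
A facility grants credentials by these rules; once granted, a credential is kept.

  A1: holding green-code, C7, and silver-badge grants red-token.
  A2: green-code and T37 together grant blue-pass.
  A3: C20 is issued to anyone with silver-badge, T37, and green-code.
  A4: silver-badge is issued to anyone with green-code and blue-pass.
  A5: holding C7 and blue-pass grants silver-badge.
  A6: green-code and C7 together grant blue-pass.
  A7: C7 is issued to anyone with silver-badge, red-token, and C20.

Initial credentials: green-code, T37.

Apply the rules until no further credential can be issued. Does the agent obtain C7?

No

C7 would need silver-badge, red-token, and C20 (A7), but red-token is never granted.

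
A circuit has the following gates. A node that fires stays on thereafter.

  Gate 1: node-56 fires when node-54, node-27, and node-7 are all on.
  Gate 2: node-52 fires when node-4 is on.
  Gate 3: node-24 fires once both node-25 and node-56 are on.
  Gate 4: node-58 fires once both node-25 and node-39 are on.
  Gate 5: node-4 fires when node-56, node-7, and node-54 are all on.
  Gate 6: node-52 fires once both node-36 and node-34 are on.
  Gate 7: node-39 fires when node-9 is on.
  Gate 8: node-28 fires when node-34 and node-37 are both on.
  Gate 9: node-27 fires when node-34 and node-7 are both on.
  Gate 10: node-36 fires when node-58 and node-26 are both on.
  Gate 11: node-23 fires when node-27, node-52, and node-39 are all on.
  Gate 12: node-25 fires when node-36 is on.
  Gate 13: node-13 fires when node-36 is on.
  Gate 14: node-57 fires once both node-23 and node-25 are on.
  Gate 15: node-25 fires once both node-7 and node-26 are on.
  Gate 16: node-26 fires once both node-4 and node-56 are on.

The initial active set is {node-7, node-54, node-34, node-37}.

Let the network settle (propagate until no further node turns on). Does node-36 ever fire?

No

node-36 would need node-58 and node-26 (Gate 10), but node-58 never turns on.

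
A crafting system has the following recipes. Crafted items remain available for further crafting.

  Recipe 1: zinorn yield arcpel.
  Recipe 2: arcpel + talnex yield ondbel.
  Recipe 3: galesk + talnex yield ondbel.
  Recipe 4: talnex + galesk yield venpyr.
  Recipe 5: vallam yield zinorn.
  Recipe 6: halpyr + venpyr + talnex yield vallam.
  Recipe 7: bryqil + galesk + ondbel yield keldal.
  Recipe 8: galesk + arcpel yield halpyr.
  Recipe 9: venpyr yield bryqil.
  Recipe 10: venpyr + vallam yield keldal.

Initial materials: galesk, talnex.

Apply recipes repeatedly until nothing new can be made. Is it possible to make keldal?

Yes

galesk + talnex → ondbel (Recipe 3).
talnex + galesk → venpyr (Recipe 4).
venpyr → bryqil (Recipe 9).
bryqil + galesk + ondbel → keldal (Recipe 7).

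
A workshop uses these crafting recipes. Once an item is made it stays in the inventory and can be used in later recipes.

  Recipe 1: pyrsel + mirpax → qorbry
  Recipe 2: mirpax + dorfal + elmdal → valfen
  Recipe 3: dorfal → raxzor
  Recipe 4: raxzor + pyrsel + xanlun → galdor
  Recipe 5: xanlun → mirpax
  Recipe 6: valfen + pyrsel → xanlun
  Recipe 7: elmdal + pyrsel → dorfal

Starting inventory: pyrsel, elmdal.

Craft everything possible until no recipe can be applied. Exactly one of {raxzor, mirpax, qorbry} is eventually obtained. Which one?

raxzor

Using Recipe 7, elmdal and pyrsel make dorfal.
dorfal → raxzor (Recipe 3).
qorbry would need pyrsel and mirpax (Recipe 1), but mirpax is never obtained. mirpax would need xanlun (Recipe 5), but xanlun is never obtained.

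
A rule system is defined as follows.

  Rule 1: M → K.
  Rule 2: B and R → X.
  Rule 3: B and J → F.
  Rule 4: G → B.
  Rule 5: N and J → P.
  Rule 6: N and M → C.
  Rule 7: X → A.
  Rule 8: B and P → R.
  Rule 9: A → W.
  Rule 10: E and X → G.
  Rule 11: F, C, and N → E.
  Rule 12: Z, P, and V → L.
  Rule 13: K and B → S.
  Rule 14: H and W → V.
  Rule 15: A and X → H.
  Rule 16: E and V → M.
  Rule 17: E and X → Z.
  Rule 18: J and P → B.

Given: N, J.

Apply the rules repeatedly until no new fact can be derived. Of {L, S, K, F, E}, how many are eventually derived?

1

N and J hold, so P follows (Rule 5).
From J and P, Rule 18 gives B.
B and J hold, so F follows (Rule 3).
L would need Z, P, and V (Rule 12), but Z is never established.
S would need K and B (Rule 13), but K is never established.
K would need M (Rule 1), but M is never established.
F: reached.
E would need F, C, and N (Rule 11), but C is never established.
Reached: F — 1 of the 5.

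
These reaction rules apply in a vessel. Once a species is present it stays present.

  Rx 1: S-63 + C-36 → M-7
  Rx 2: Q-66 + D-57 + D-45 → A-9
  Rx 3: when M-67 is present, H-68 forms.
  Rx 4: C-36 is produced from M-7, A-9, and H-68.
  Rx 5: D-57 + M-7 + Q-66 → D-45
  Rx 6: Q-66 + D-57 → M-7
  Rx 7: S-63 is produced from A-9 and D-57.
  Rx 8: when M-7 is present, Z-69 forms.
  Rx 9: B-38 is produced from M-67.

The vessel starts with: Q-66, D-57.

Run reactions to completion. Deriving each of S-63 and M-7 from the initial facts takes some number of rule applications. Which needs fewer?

M-7

M-7: Q-66 and D-57 present → M-7 forms (Rx 6). [1 rule application]
S-63: Q-66 and D-57 present → M-7 forms (Rx 6). D-57, M-7, and Q-66 present → D-45 forms (Rx 5). Q-66, D-57, and D-45 present → A-9 forms (Rx 2). A-9 and D-57 present → S-63 forms (Rx 7). [4 rule applications]
M-7 needs fewer.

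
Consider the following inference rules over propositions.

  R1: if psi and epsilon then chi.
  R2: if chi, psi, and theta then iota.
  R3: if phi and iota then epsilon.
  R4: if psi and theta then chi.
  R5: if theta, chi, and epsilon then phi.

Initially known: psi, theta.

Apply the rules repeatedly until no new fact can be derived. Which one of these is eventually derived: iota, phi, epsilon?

From psi and theta, R4 gives chi.
chi, psi, and theta hold, so iota follows (R2).
epsilon would need phi and iota (R3), but phi is never established. phi would need theta, chi, and epsilon (R5), but epsilon is never established.

iota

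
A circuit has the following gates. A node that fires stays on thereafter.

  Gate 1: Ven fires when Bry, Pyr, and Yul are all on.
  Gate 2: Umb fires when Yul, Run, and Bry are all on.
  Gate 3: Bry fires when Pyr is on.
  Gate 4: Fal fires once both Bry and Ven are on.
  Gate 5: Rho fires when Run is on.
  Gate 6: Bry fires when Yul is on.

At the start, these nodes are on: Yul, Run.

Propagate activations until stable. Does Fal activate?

Fal would need Bry and Ven (Gate 4), but Ven never turns on.

No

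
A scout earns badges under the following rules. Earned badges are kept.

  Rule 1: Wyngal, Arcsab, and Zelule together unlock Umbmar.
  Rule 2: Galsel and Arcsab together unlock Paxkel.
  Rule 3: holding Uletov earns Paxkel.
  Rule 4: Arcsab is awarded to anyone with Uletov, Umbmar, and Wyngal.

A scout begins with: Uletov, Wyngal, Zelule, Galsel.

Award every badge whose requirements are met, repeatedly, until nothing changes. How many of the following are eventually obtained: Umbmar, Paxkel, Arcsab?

1

With Uletov, Paxkel is earned (Rule 3).
Umbmar would need Wyngal, Arcsab, and Zelule (Rule 1), but Arcsab is never earned.
Paxkel: reached.
Arcsab would need Uletov, Umbmar, and Wyngal (Rule 4), but Umbmar is never earned.
Reached: Paxkel — 1 of the 3.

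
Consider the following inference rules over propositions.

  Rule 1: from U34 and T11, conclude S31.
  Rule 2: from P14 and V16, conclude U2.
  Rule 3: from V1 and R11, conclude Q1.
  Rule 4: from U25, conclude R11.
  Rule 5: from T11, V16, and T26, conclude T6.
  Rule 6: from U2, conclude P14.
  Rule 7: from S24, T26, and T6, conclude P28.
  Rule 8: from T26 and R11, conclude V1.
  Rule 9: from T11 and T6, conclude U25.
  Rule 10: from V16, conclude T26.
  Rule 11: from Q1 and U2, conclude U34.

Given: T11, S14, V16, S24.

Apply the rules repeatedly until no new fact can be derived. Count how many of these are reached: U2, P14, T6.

V16 holds, so T26 follows (Rule 10).
T11, V16, and T26 hold, so T6 follows (Rule 5).
U2 would need P14 and V16 (Rule 2), but P14 is never established.
P14 would need U2 (Rule 6), but U2 is never established.
T6: reached.
Reached: T6 — 1 of the 3.

1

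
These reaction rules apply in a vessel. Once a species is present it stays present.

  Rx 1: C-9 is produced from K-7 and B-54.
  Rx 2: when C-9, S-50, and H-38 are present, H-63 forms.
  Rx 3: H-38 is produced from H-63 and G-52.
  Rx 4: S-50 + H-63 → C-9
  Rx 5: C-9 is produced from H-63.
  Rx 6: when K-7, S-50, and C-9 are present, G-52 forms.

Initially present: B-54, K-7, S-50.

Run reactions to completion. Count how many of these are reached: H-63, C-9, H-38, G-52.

2

K-7 and B-54 present → C-9 forms (Rx 1).
K-7, S-50, and C-9 present → G-52 forms (Rx 6).
H-63 would need C-9, S-50, and H-38 (Rx 2), but H-38 never forms.
C-9: reached.
H-38 would need H-63 and G-52 (Rx 3), but H-63 never forms.
G-52: reached.
Reached: C-9 and G-52 — 2 of the 4.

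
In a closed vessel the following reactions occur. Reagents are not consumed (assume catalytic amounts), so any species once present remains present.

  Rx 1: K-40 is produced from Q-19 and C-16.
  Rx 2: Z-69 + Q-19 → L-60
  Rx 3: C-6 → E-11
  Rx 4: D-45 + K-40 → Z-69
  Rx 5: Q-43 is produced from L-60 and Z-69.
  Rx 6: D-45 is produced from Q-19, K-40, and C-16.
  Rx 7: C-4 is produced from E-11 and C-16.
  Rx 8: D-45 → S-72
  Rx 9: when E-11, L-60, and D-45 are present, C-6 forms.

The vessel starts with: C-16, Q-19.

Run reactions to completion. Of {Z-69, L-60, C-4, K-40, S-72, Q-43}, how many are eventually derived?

Q-19 and C-16 present → K-40 forms (Rx 1).
Q-19, K-40, and C-16 present → D-45 forms (Rx 6).
D-45 and K-40 present → Z-69 forms (Rx 4).
D-45 present → S-72 forms (Rx 8).
Z-69 and Q-19 present → L-60 forms (Rx 2).
L-60 and Z-69 present → Q-43 forms (Rx 5).
Z-69: reached.
L-60: reached.
C-4 would need E-11 and C-16 (Rx 7), but E-11 never forms.
K-40: reached.
S-72: reached.
Q-43: reached.
Reached: Z-69, L-60, K-40, S-72, and Q-43 — 5 of the 6.

5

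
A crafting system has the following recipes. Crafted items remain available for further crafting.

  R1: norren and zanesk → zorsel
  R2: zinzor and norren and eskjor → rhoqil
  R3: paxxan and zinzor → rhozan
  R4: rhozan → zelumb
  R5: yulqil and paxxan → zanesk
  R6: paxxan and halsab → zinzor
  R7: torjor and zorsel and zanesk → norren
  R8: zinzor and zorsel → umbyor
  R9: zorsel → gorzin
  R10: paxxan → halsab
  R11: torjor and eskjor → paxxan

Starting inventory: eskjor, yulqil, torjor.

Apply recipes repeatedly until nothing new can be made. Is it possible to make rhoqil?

rhoqil would need zinzor, norren, and eskjor (R2), but norren is never obtained.

No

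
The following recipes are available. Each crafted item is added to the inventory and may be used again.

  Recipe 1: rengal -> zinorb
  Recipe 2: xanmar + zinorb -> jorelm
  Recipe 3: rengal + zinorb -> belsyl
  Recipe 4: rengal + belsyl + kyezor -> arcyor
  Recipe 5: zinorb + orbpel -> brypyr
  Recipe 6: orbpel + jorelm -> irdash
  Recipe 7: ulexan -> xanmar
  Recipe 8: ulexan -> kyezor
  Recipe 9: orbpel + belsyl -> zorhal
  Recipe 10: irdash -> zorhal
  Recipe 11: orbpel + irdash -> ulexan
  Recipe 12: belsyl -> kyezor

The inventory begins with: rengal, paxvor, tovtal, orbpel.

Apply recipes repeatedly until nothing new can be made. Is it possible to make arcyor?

rengal -> zinorb (Recipe 1).
rengal + zinorb -> belsyl (Recipe 3).
belsyl -> kyezor (Recipe 12).
rengal + belsyl + kyezor -> arcyor (Recipe 4).

Yes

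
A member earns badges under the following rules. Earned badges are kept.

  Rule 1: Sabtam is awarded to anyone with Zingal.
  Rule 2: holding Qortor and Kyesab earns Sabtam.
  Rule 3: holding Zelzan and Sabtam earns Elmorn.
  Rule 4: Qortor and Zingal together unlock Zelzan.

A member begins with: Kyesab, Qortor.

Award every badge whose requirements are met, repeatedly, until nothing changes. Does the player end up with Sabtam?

Yes

With Qortor and Kyesab, Sabtam is earned (Rule 2).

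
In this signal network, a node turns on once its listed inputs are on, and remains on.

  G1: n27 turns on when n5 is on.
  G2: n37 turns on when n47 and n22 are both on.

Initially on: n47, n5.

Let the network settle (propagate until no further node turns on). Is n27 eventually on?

Yes

n5 is on, so n27 turns on (G1).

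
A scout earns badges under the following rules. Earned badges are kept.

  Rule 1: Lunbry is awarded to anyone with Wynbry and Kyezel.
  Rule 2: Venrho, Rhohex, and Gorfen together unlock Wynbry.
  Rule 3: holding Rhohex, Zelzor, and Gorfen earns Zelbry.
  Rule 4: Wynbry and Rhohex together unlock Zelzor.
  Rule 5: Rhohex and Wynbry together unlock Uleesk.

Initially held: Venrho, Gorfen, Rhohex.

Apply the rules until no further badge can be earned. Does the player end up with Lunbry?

Lunbry would need Wynbry and Kyezel (Rule 1), but Kyezel is never earned.

No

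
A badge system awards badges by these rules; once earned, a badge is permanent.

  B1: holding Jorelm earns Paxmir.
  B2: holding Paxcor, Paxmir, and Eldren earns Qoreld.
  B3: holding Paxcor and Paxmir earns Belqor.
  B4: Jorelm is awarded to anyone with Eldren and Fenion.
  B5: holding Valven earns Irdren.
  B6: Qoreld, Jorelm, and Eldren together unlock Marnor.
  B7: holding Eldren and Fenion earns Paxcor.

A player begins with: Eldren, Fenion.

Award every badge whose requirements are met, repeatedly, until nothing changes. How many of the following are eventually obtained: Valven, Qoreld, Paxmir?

2

With Eldren and Fenion, Paxcor is earned (B7).
With Eldren and Fenion, Jorelm is earned (B4).
With Jorelm, Paxmir is earned (B1).
With Paxcor, Paxmir, and Eldren, Qoreld is earned (B2).
No rule produces Valven, and it is not given.
Qoreld: reached.
Paxmir: reached.
Reached: Qoreld and Paxmir — 2 of the 3.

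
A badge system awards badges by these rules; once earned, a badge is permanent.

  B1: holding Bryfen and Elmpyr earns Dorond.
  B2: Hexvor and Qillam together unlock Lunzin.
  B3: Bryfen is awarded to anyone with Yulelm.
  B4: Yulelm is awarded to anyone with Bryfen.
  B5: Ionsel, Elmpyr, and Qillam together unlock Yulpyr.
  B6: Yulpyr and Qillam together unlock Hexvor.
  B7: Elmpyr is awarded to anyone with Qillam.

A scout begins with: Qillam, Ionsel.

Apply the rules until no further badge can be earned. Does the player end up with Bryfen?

No

Bryfen would need Yulelm (B3), but Yulelm is never earned.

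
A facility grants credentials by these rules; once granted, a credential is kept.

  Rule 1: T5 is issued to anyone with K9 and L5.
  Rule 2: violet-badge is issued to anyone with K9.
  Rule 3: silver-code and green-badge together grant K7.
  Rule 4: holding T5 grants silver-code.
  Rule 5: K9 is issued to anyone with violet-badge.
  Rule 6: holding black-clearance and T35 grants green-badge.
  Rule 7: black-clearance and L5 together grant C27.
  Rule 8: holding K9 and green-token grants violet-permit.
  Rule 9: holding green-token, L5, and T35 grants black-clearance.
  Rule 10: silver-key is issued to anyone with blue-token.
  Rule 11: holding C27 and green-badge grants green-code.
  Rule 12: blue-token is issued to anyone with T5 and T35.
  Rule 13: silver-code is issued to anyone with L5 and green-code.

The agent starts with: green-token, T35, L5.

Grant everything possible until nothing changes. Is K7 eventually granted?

Yes

Holding green-token, L5, and T35 grants black-clearance (Rule 9).
Holding black-clearance and T35 grants green-badge (Rule 6).
Holding black-clearance and L5 grants C27 (Rule 7).
Holding C27 and green-badge grants green-code (Rule 11).
Holding L5 and green-code grants silver-code (Rule 13).
Holding silver-code and green-badge grants K7 (Rule 3).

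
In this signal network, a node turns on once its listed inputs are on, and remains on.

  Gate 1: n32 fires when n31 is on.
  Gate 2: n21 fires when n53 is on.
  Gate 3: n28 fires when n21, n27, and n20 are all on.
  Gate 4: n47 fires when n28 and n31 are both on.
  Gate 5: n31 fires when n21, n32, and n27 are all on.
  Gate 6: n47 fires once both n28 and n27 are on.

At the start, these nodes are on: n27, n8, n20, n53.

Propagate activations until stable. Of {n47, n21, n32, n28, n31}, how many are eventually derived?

3

Gate 2: n53 on → n21 on.
Gate 3: n21, n27, and n20 on → n28 on.
Gate 6: n28 and n27 on → n47 on.
n47: reached.
n21: reached.
n32 would need n31 (Gate 1), but n31 never turns on.
n28: reached.
n31 would need n21, n32, and n27 (Gate 5), but n32 never turns on.
Reached: n47, n21, and n28 — 3 of the 5.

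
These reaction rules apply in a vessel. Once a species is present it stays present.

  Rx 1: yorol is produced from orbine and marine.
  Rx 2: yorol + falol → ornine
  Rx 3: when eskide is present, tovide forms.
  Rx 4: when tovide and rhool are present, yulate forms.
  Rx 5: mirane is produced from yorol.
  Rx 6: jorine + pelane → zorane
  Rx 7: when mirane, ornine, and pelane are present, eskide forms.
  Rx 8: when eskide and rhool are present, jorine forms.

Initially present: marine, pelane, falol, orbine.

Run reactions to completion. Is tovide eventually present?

Yes

orbine and marine present → yorol forms (Rx 1).
yorol and falol present → ornine forms (Rx 2).
yorol present → mirane forms (Rx 5).
mirane, ornine, and pelane present → eskide forms (Rx 7).
eskide present → tovide forms (Rx 3).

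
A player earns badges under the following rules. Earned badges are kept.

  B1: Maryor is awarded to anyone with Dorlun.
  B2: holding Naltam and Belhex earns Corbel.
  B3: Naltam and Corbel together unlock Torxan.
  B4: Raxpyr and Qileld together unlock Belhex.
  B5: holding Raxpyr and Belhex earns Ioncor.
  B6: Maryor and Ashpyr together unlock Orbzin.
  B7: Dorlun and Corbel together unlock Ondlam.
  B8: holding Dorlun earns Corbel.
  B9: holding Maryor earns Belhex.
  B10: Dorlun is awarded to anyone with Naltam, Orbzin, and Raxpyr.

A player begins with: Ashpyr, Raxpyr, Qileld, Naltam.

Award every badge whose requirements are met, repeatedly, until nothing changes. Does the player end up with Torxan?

With Raxpyr and Qileld, Belhex is earned (B4).
With Naltam and Belhex, Corbel is earned (B2).
With Naltam and Corbel, Torxan is earned (B3).

Yes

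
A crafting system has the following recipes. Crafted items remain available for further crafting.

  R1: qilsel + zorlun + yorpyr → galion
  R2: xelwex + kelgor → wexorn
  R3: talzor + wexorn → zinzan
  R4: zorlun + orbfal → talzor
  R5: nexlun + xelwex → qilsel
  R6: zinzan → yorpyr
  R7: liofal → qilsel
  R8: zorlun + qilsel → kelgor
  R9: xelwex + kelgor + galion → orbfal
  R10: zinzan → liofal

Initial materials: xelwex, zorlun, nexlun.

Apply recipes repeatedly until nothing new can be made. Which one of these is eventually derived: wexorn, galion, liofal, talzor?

nexlun + xelwex → qilsel (R5).
Using R8, zorlun and qilsel make kelgor.
xelwex + kelgor → wexorn (R2).
talzor would need zorlun and orbfal (R4), but orbfal is never obtained. galion would need qilsel, zorlun, and yorpyr (R1), but yorpyr is never obtained. liofal would need zinzan (R10), but zinzan is never obtained.

wexorn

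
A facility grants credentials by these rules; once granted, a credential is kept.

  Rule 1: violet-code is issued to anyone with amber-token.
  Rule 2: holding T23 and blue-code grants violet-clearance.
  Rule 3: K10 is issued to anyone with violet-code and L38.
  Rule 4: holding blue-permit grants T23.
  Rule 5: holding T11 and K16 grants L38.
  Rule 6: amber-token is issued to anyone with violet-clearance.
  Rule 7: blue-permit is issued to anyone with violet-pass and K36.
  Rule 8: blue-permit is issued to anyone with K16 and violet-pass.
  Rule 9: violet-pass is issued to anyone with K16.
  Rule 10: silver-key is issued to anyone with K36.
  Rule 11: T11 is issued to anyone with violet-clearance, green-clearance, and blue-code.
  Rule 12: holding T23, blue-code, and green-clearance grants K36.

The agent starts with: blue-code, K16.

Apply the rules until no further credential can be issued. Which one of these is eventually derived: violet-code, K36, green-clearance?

Holding K16 grants violet-pass (Rule 9).
Holding K16 and violet-pass grants blue-permit (Rule 8).
Holding blue-permit grants T23 (Rule 4).
Holding T23 and blue-code grants violet-clearance (Rule 2).
Holding violet-clearance grants amber-token (Rule 6).
Holding amber-token grants violet-code (Rule 1).
No rule produces green-clearance, and it is not given. K36 would need T23, blue-code, and green-clearance (Rule 12), but green-clearance is never granted.

violet-code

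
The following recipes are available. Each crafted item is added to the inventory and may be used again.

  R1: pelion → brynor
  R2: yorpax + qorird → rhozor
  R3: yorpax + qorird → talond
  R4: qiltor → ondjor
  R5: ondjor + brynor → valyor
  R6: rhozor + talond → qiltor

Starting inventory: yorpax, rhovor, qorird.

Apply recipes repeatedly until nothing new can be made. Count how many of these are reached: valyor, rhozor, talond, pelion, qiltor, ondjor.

Using R2, yorpax and qorird make rhozor.
Using R3, yorpax and qorird make talond.
Using R6, rhozor and talond make qiltor.
Using R4, qiltor makes ondjor.
valyor would need ondjor and brynor (R5), but brynor is never obtained.
rhozor: reached.
talond: reached.
No rule produces pelion, and it is not given.
qiltor: reached.
ondjor: reached.
Reached: rhozor, talond, qiltor, and ondjor — 4 of the 6.

4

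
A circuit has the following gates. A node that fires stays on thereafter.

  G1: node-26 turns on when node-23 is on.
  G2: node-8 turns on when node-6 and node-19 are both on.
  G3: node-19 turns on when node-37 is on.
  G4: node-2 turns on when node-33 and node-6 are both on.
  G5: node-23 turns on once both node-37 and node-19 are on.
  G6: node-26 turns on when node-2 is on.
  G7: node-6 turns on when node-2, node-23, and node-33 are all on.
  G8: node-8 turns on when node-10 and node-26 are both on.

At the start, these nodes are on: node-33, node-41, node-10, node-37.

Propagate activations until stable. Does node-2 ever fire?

node-2 would need node-33 and node-6 (G4), but node-6 never turns on.

No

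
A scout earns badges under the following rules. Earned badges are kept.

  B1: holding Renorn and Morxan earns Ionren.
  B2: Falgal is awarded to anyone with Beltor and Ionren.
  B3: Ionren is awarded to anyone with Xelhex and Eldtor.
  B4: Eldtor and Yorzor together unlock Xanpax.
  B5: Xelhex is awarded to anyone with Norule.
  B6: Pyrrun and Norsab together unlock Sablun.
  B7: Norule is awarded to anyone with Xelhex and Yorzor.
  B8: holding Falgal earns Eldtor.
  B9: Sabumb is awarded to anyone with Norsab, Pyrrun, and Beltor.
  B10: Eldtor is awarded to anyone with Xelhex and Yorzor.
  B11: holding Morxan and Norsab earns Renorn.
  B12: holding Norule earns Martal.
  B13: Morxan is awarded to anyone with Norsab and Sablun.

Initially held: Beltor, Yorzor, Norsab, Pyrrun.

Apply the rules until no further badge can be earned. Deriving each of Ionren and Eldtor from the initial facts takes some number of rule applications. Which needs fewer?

Ionren

Ionren: With Pyrrun and Norsab, Sablun is earned (B6). With Norsab and Sablun, Morxan is earned (B13). With Morxan and Norsab, Renorn is earned (B11). With Renorn and Morxan, Ionren is earned (B1). [4 rule applications]
Eldtor: With Pyrrun and Norsab, Sablun is earned (B6). With Norsab and Sablun, Morxan is earned (B13). With Morxan and Norsab, Renorn is earned (B11). With Renorn and Morxan, Ionren is earned (B1). With Beltor and Ionren, Falgal is earned (B2). With Falgal, Eldtor is earned (B8). [6 rule applications]
Ionren needs fewer.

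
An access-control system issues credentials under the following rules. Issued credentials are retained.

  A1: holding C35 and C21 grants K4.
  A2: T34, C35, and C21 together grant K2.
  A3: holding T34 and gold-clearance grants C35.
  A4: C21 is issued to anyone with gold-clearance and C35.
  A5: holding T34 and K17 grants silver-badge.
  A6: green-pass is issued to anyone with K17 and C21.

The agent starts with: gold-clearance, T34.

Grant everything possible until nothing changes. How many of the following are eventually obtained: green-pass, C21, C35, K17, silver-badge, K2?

Holding T34 and gold-clearance grants C35 (A3).
Holding gold-clearance and C35 grants C21 (A4).
Holding T34, C35, and C21 grants K2 (A2).
green-pass would need K17 and C21 (A6), but K17 is never granted.
C21: reached.
C35: reached.
No rule produces K17, and it is not given.
silver-badge would need T34 and K17 (A5), but K17 is never granted.
K2: reached.
Reached: C21, C35, and K2 — 3 of the 6.

3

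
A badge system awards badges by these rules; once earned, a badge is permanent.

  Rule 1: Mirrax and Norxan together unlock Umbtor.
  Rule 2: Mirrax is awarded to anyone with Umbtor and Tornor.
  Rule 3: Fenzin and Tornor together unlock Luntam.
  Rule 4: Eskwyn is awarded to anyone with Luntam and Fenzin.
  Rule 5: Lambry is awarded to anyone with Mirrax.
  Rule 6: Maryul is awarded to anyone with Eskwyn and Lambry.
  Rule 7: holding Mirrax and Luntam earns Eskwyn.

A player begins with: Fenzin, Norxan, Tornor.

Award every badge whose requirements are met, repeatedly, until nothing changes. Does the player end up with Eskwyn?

With Fenzin and Tornor, Luntam is earned (Rule 3).
With Luntam and Fenzin, Eskwyn is earned (Rule 4).

Yes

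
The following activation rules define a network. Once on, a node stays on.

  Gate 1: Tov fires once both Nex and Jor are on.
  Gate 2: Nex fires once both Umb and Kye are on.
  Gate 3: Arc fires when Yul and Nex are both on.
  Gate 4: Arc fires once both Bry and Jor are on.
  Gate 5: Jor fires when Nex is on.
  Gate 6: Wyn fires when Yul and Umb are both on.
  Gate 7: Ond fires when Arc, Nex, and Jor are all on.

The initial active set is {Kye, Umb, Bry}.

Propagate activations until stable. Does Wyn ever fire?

No

Wyn would need Yul and Umb (Gate 6), but Yul never turns on.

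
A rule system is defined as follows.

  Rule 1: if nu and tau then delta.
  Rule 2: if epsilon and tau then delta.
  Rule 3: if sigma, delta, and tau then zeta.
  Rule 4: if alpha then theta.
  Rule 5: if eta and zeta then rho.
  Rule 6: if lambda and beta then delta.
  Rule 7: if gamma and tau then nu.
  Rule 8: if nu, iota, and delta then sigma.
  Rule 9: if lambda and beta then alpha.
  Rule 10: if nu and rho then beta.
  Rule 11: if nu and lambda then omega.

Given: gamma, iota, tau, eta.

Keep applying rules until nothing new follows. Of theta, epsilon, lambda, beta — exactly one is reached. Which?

gamma and tau hold, so nu follows (Rule 7).
From nu and tau, Rule 1 gives delta.
nu, iota, and delta hold, so sigma follows (Rule 8).
sigma, delta, and tau hold, so zeta follows (Rule 3).
From eta and zeta, Rule 5 gives rho.
nu and rho hold, so beta follows (Rule 10).
No rule produces epsilon, and it is not given. No rule produces lambda, and it is not given. theta would need alpha (Rule 4), but alpha is never established.

beta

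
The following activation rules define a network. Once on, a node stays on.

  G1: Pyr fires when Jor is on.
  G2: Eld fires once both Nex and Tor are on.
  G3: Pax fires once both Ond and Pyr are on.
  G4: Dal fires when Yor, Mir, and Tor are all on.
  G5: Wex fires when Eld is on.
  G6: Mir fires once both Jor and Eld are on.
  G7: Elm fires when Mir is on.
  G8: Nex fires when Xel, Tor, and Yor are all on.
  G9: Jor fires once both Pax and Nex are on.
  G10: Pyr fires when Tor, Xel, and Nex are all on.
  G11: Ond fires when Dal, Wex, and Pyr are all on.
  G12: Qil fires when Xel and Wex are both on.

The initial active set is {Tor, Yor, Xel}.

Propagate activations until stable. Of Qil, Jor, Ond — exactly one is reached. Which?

Qil

G8: Xel, Tor, and Yor on → Nex on.
G2: Nex and Tor on → Eld on.
G5: Eld on → Wex on.
G12: Xel and Wex on → Qil on.
Jor would need Pax and Nex (G9), but Pax never turns on. Ond would need Dal, Wex, and Pyr (G11), but Dal never turns on.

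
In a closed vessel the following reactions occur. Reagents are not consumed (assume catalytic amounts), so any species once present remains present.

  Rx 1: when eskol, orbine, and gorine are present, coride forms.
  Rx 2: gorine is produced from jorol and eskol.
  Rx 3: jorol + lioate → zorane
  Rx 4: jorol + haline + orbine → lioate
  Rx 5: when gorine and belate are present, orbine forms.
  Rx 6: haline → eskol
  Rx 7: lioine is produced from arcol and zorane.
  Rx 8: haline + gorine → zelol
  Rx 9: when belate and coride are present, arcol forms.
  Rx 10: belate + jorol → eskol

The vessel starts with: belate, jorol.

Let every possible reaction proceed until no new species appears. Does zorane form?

No

zorane would need jorol and lioate (Rx 3), but lioate never forms.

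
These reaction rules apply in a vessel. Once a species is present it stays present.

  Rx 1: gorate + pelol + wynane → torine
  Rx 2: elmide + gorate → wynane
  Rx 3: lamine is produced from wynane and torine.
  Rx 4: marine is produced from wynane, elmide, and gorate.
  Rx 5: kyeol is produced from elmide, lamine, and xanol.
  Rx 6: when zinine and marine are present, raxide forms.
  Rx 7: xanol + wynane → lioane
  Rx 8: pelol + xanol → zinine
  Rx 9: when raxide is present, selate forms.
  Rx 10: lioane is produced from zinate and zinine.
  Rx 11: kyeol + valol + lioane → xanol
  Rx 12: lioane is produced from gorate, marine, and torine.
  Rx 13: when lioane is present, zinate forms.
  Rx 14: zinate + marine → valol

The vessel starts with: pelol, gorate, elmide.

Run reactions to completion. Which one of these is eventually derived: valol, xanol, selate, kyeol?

elmide and gorate present → wynane forms (Rx 2).
wynane, elmide, and gorate present → marine forms (Rx 4).
gorate, pelol, and wynane present → torine forms (Rx 1).
gorate, marine, and torine present → lioane forms (Rx 12).
lioane present → zinate forms (Rx 13).
zinate and marine present → valol forms (Rx 14).
selate would need raxide (Rx 9), but raxide never forms. kyeol would need elmide, lamine, and xanol (Rx 5), but xanol never forms. xanol would need kyeol, valol, and lioane (Rx 11), but kyeol never forms.

valol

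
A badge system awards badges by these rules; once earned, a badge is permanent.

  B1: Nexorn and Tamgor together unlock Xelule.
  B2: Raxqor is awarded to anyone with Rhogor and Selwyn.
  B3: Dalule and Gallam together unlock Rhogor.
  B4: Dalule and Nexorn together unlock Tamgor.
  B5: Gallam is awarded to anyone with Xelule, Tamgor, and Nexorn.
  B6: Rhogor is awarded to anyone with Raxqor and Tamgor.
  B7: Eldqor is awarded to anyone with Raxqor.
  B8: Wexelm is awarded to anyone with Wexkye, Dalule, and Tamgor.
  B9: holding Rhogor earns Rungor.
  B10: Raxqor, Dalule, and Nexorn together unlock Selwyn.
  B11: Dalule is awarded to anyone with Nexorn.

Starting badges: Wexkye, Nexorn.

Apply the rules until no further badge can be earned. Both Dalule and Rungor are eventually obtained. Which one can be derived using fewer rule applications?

Dalule: With Nexorn, Dalule is earned (B11). [1 rule application]
Rungor: With Nexorn, Dalule is earned (B11). With Dalule and Nexorn, Tamgor is earned (B4). With Nexorn and Tamgor, Xelule is earned (B1). With Xelule, Tamgor, and Nexorn, Gallam is earned (B5). With Dalule and Gallam, Rhogor is earned (B3). With Rhogor, Rungor is earned (B9). [6 rule applications]
Dalule needs fewer.

Dalule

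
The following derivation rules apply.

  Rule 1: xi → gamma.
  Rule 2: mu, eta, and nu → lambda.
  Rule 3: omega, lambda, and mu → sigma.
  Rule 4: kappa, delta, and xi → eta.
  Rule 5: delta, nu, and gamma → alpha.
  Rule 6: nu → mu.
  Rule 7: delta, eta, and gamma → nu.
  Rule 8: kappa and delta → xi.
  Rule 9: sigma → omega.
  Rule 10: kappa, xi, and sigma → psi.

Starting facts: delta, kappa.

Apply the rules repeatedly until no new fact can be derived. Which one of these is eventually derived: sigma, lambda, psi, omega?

From kappa and delta, Rule 8 gives xi.
xi holds, so gamma follows (Rule 1).
kappa, delta, and xi hold, so eta follows (Rule 4).
From delta, eta, and gamma, Rule 7 gives nu.
nu holds, so mu follows (Rule 6).
mu, eta, and nu hold, so lambda follows (Rule 2).
omega would need sigma (Rule 9), but sigma is never established. psi would need kappa, xi, and sigma (Rule 10), but sigma is never established. sigma would need omega, lambda, and mu (Rule 3), but omega is never established.

lambda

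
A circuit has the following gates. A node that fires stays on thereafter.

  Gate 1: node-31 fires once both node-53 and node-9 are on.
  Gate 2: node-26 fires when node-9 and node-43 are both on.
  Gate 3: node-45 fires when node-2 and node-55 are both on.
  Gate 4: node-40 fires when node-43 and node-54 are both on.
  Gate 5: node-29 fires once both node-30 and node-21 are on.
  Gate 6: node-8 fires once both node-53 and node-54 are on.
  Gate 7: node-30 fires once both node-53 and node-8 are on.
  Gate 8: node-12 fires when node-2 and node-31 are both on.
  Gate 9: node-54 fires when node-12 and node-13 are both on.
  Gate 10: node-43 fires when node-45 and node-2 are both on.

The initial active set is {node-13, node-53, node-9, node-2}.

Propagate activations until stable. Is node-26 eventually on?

No

node-26 would need node-9 and node-43 (Gate 2), but node-43 never turns on.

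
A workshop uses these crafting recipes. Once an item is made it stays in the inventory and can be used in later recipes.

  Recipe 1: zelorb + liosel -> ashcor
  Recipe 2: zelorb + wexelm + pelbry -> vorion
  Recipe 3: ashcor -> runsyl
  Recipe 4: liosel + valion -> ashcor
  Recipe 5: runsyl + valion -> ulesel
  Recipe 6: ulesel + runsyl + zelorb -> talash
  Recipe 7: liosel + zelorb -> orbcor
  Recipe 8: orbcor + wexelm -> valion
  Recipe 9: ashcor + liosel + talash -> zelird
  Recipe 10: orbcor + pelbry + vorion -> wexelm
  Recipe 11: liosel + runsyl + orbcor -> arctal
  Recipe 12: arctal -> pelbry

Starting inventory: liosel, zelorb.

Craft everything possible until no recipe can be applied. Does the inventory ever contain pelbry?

Yes

zelorb + liosel -> ashcor (Recipe 1).
Using Recipe 7, liosel and zelorb make orbcor.
ashcor -> runsyl (Recipe 3).
Using Recipe 11, liosel, runsyl, and orbcor make arctal.
Using Recipe 12, arctal makes pelbry.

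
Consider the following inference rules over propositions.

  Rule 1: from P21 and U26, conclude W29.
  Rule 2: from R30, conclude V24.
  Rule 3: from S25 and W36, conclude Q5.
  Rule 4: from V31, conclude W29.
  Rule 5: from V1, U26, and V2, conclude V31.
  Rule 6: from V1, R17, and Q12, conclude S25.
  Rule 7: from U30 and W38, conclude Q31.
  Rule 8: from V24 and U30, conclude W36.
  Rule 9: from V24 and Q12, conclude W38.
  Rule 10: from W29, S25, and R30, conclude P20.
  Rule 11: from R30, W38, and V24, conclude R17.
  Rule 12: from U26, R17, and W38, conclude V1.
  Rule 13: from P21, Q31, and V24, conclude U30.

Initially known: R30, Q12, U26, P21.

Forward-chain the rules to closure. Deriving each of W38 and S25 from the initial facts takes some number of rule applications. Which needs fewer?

W38

W38: From R30, Rule 2 gives V24. From V24 and Q12, Rule 9 gives W38. [2 rule applications]
S25: From R30, Rule 2 gives V24. V24 and Q12 hold, so W38 follows (Rule 9). R30, W38, and V24 hold, so R17 follows (Rule 11). From U26, R17, and W38, Rule 12 gives V1. From V1, R17, and Q12, Rule 6 gives S25. [5 rule applications]
W38 needs fewer.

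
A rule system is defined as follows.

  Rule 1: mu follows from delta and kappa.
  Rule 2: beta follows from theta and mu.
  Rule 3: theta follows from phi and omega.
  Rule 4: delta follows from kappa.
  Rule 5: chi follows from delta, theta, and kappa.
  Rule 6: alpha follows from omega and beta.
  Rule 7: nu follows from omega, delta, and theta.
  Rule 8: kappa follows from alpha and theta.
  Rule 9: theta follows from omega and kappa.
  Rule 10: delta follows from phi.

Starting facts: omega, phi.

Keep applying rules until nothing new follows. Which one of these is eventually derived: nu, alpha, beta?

nu

phi holds, so delta follows (Rule 10).
phi and omega hold, so theta follows (Rule 3).
From omega, delta, and theta, Rule 7 gives nu.
beta would need theta and mu (Rule 2), but mu is never established. alpha would need omega and beta (Rule 6), but beta is never established.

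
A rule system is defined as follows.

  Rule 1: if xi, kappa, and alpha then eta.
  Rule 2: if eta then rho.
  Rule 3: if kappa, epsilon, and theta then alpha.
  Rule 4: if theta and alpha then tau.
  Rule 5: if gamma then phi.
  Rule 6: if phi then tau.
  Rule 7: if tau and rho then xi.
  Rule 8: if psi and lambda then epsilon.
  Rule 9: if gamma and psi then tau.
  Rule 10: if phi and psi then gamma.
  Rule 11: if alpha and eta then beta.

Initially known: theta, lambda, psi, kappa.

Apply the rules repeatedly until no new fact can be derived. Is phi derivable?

phi would need gamma (Rule 5), but gamma is never established.

No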